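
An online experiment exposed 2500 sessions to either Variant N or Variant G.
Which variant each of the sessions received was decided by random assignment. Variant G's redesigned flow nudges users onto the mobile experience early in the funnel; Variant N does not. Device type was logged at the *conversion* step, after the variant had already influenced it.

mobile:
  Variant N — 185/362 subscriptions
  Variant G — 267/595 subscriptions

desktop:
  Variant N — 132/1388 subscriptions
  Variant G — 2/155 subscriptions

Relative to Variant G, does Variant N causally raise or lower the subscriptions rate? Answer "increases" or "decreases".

Because the variant influences device type, device type is a post-treatment mediator, not a confounder. Stratifying on it would bias the estimate; the causal effect is the crude pooled difference.
Pooled: Variant N 18.1% vs Variant G 35.9%; Variant G is higher overall.

decreases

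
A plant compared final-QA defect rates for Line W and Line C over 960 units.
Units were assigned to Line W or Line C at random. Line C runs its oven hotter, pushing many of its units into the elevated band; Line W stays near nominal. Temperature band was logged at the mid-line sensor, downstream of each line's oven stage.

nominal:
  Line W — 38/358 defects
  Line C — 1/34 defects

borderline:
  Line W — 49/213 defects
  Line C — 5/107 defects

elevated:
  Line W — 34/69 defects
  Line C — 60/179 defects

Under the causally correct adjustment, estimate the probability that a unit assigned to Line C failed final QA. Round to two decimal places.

0.21

The in-process temperature band-specific comparison favours Line C throughout, but the pooled figures favour Line W. The question is whether to condition on in-process temperature band.
In-process temperature band lies on the pathway line → in-process temperature band → outcome, so adjusting for it blocks the indirect effect. For the total causal effect of line, use the unadjusted pooled rates.
So P(outcome | do(Line C)) is just the pooled rate for Line C: 66/320 = 0.206.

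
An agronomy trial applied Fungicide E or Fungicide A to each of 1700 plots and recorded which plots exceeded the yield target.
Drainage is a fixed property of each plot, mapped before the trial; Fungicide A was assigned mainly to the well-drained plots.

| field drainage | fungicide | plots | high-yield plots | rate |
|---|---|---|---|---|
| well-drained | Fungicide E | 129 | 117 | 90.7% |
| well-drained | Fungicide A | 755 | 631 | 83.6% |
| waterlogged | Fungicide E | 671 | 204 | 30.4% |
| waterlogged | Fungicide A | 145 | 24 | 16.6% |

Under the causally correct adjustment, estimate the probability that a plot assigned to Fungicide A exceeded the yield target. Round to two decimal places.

The field drainage-specific comparison favours Fungicide E throughout, but the pooled figures favour Fungicide A. The question is whether to condition on field drainage.
Field drainage is set before the fungicide has any effect — it is not caused by the fungicide — and it independently drives the outcome. That makes it a confounder, so the causal comparison is within field drainage levels.
Standardising Fungicide A to the population field drainage mix: 0.520·631/755 + 0.480·24/145 = 0.514.

0.51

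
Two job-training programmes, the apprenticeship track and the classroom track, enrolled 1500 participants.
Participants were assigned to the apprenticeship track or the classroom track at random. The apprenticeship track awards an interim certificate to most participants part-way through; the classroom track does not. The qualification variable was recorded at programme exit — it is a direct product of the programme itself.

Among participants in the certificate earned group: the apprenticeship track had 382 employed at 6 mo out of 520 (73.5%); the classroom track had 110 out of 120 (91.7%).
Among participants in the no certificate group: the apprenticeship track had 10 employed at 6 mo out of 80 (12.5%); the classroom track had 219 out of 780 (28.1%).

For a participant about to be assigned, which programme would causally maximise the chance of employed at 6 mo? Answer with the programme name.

Within every qualification attained during the programme level the classroom track has the higher rate, yet pooled the apprenticeship track does — Simpson's reversal.
The distribution of qualification attained during the programme is itself part of what the programme does — it is an intermediate outcome. Holding it fixed would remove that part of the effect; the total effect is the pooled difference.
Pooled: the apprenticeship track 65.3% vs the classroom track 36.6%; the apprenticeship track is higher overall.

the apprenticeship track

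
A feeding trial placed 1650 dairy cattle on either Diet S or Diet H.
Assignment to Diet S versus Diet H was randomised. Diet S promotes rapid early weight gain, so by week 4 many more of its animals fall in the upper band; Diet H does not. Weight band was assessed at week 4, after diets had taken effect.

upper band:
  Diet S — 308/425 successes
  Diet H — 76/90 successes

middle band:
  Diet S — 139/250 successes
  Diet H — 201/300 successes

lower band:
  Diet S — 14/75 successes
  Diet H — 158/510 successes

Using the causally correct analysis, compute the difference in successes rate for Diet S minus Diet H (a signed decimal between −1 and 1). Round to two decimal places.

+0.13

Within every week-4 weight band level Diet H has the higher rate, yet pooled Diet S does — Simpson's reversal.
Stratifying would compare diets among dairy cattle the diets themselves sorted into week-4 weight band groups — a form of selection on an intermediate. The unconditioned pooled rates give the total causal effect.
The causal difference is the pooled difference: 0.615 − 0.483 = +0.131.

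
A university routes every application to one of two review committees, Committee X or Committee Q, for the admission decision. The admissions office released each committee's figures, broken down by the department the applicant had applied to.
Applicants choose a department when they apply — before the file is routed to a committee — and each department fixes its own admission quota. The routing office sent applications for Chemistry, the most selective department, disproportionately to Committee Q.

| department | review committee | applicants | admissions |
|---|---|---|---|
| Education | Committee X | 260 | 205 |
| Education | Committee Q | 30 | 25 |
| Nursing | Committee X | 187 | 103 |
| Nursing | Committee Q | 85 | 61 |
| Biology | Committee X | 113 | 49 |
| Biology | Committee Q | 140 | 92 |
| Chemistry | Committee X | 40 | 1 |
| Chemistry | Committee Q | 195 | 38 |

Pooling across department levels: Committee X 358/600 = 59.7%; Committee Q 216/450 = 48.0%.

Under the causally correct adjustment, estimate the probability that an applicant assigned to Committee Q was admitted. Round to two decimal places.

The department-specific comparison favours Committee Q throughout, but the pooled figures favour Committee X. The question is whether to condition on department.
Department differs across review committees for reasons unrelated to any effect of the review committee itself, and it separately predicts the outcome — a classic confounder. We must compare within department levels.
Standardising Committee Q to the population department mix: 0.276·25/30 + 0.259·61/85 + 0.241·92/140 + 0.224·38/195 = 0.618.

0.62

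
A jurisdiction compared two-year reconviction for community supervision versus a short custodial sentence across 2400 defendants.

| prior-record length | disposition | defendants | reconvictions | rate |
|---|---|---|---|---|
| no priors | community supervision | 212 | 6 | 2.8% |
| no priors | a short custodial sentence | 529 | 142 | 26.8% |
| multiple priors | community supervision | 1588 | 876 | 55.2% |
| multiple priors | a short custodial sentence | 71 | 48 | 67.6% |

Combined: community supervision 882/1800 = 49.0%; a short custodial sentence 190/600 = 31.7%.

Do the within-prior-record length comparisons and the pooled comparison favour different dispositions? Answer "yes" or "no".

yes

Within each prior-record length level (no priors 2.8% vs 26.8%; multiple priors 55.2% vs 67.6%), community supervision has the lower rate every time. Pooled: 49.0% vs 31.7% — a short custodial sentence has the lower rate overall. The two comparisons disagree.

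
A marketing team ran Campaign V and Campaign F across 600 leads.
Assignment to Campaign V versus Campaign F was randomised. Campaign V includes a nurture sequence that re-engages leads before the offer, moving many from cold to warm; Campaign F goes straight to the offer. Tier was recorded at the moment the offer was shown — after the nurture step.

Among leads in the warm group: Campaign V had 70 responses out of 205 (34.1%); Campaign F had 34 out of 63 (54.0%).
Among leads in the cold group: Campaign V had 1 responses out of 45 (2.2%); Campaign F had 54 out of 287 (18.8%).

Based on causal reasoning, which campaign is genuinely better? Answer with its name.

Within every engagement tier level Campaign F has the higher rate, yet pooled Campaign V does — Simpson's reversal.
Engagement tier lies on the pathway campaign → engagement tier → outcome, so adjusting for it blocks the indirect effect. For the total causal effect of campaign, use the unadjusted pooled rates.
Pooled: Campaign V 28.4% vs Campaign F 25.1%; Campaign V is higher overall.

Campaign V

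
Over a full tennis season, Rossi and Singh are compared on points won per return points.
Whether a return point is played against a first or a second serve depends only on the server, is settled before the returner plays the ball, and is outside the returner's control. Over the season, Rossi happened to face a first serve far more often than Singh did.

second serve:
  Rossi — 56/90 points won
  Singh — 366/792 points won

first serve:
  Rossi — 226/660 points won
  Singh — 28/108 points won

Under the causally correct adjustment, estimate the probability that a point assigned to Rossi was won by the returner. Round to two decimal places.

0.49

Serve type differs across players for reasons unrelated to any effect of the player itself, and it separately predicts the outcome — a classic confounder. We must compare within serve type levels.
Standardising Rossi to the population serve type mix: 0.535·56/90 + 0.465·226/660 = 0.492.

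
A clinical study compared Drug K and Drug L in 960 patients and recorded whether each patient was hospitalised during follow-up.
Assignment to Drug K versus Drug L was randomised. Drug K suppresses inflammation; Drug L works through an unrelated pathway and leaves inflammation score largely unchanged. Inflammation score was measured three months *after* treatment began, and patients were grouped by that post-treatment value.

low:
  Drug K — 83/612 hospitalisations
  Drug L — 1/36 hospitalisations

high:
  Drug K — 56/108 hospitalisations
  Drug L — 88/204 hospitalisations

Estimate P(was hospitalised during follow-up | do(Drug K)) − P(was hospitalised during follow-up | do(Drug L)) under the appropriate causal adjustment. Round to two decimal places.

-0.18

Inflammation score here is a post-treatment variable shaped by the drug; conditioning on it would introduce bias rather than remove it. The overall comparison is the causal one.
The causal difference is the pooled difference: 0.193 − 0.371 = -0.178.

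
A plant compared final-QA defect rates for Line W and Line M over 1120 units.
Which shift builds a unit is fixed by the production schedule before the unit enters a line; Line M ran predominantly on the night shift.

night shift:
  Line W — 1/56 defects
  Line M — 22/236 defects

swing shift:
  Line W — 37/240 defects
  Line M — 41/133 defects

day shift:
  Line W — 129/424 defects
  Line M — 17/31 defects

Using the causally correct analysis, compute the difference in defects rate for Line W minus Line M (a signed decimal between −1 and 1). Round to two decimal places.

-0.17

The imbalance in shift arose from how units were allocated, not from anything the line did; and shift independently affects the outcome. The pooled gap is confounded — condition on shift.
Adjusting over the population distribution of shift: 0.261·(0.018−0.093) + 0.333·(0.154−0.308) + 0.406·(0.304−0.548) = -0.170.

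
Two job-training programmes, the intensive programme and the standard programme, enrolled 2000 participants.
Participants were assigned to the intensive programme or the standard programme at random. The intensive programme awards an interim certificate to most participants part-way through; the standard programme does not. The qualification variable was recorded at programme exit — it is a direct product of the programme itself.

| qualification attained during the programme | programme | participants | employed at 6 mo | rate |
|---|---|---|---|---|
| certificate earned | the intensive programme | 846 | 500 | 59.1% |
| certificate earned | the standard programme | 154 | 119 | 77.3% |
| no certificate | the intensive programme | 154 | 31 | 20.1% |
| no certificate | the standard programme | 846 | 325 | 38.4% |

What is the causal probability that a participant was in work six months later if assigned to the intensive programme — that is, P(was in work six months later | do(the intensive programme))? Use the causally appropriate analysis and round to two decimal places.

0.53

The distribution of qualification attained during the programme is itself part of what the programme does — it is an intermediate outcome. Holding it fixed would remove that part of the effect; the total effect is the pooled difference.
So P(outcome | do(the intensive programme)) is just the pooled rate for the intensive programme: 531/1000 = 0.531.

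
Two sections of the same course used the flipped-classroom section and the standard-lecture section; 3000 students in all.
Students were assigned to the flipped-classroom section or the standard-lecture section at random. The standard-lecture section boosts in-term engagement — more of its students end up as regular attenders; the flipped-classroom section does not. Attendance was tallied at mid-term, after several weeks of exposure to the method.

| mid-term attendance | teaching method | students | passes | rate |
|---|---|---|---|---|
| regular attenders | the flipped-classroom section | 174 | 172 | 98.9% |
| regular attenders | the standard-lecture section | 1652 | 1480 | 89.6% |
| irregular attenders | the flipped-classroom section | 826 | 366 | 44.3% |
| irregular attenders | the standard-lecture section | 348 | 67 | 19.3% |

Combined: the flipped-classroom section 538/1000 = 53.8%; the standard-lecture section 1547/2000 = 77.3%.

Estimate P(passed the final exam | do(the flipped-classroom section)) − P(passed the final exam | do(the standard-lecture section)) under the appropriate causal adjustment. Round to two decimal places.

the flipped-classroom section is higher inside every mid-term attendance stratum but the standard-lecture section is higher in aggregate. Whether to stratify depends on how mid-term attendance relates to the teaching method.
The distribution of mid-term attendance is itself part of what the teaching method does — it is an intermediate outcome. Holding it fixed would remove that part of the effect; the total effect is the pooled difference.
The causal difference is the pooled difference: 0.538 − 0.773 = -0.235.

-0.24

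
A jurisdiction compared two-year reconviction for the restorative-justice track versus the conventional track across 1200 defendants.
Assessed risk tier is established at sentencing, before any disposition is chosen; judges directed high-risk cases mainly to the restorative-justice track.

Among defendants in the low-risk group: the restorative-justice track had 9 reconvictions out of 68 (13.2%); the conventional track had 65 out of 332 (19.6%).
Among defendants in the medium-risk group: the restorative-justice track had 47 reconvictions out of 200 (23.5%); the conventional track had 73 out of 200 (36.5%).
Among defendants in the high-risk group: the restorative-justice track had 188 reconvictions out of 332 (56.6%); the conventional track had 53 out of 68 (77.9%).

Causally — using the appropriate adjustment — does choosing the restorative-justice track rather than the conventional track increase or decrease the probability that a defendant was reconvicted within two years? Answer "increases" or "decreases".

decreases

The stratified and pooled comparisons disagree (the restorative-justice track wins within each assessed risk tier; the conventional track wins overall), so the answer turns on the causal role of assessed risk tier.
Assessed risk tier is set before the disposition has any effect — it is not caused by the disposition — and it independently drives the outcome. That makes it a confounder, so the causal comparison is within assessed risk tier levels.
Within each level — low-risk: 13.2% vs 19.6%; medium-risk: 23.5% vs 36.5%; high-risk: 56.6% vs 77.9% — the restorative-justice track is lower every time.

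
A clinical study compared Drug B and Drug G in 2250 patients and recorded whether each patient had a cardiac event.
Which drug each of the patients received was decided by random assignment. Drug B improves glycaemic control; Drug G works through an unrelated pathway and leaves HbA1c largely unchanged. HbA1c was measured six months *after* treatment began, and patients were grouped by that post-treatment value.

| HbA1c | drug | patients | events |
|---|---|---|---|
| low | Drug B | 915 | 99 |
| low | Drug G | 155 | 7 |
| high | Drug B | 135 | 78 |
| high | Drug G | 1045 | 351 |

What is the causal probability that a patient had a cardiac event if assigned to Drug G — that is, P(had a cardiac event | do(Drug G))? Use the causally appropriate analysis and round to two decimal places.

Drug G is lower inside every HbA1c stratum but Drug B is lower in aggregate. Whether to stratify depends on how HbA1c relates to the drug.
HbA1c lies on the pathway drug → HbA1c → outcome, so adjusting for it blocks the indirect effect. For the total causal effect of drug, use the unadjusted pooled rates.
So P(outcome | do(Drug G)) is just the pooled rate for Drug G: 358/1200 = 0.298.

0.30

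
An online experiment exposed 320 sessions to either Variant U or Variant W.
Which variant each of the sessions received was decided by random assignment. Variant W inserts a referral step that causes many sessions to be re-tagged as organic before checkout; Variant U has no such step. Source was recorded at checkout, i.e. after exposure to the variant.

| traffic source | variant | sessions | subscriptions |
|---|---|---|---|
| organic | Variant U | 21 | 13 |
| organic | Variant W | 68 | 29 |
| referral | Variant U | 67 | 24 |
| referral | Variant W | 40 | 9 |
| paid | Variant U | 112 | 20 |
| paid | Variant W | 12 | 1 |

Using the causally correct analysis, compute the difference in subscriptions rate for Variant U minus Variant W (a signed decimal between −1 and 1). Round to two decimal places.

Traffic source is downstream of the variant. One should not condition on a consequence of treatment, so the overall rates are the right comparison.
The causal difference is the pooled difference: 0.285 − 0.325 = -0.040.

-0.04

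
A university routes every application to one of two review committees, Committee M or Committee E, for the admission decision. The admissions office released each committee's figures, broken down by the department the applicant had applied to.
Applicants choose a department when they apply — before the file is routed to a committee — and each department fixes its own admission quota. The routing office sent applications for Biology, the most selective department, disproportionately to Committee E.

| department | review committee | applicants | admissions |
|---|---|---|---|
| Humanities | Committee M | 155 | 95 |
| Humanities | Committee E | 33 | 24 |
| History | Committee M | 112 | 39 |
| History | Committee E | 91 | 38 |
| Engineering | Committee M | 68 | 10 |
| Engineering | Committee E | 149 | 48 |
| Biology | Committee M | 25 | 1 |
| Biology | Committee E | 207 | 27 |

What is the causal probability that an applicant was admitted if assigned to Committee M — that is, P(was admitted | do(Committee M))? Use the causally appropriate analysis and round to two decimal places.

The department-specific comparison favours Committee E throughout, but the pooled figures favour Committee M. The question is whether to condition on department.
Since department is a pre-existing factor (not a product of the review committee) and it affects the outcome on its own, it is a confounder. The stratified rates, not the pooled rate, identify the causal effect.
Standardising Committee M to the population department mix: 0.224·95/155 + 0.242·39/112 + 0.258·10/68 + 0.276·1/25 = 0.270.

0.27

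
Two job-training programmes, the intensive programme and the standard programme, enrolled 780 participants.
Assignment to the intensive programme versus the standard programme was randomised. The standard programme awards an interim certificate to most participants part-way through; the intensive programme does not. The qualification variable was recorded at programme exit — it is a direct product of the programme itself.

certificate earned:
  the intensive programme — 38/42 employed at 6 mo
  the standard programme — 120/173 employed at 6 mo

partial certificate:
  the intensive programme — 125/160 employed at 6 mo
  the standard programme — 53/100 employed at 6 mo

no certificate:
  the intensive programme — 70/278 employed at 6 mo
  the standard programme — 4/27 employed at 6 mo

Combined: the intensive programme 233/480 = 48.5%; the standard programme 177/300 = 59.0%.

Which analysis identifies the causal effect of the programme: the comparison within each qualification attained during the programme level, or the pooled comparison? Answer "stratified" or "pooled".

the intensive programme is higher inside every qualification attained during the programme stratum but the standard programme is higher in aggregate. Whether to stratify depends on how qualification attained during the programme relates to the programme.
Qualification attained during the programme here is a post-treatment variable shaped by the programme; conditioning on it would introduce bias rather than remove it. The overall comparison is the causal one.
Pooled: the intensive programme 48.5% vs the standard programme 59.0%; the standard programme is higher overall.

pooled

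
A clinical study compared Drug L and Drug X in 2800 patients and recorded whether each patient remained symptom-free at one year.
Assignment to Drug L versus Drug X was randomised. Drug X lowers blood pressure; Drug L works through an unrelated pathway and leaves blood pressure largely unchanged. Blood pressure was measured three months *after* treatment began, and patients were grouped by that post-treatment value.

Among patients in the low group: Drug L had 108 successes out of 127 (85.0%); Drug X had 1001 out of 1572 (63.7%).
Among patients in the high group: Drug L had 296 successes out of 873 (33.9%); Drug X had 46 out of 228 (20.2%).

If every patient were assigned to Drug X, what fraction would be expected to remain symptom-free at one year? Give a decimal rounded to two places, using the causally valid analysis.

0.58

Within every blood pressure level Drug L has the higher rate, yet pooled Drug X does — Simpson's reversal.
Because the drug influences blood pressure, blood pressure is a post-treatment mediator, not a confounder. Stratifying on it would bias the estimate; the causal effect is the crude pooled difference.
So P(outcome | do(Drug X)) is just the pooled rate for Drug X: 1047/1800 = 0.582.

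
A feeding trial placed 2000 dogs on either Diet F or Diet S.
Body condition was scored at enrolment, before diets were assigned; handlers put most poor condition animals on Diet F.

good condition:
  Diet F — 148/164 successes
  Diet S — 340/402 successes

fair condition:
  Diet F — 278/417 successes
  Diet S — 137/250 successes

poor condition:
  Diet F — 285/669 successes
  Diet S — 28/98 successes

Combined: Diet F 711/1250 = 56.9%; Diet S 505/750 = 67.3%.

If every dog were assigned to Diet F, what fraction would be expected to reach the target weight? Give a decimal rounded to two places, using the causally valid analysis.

0.64

Within every starting body condition level Diet F has the higher rate, yet pooled Diet S does — Simpson's reversal.
Starting body condition satisfies the back-door criterion: it is not a descendant of the diet, and it blocks the spurious path from diet to outcome. Adjusting for it (i.e., using the within-starting body condition rates) gives the causal effect.
Standardising Diet F to the population starting body condition mix: 0.283·148/164 + 0.334·278/417 + 0.384·285/669 = 0.641.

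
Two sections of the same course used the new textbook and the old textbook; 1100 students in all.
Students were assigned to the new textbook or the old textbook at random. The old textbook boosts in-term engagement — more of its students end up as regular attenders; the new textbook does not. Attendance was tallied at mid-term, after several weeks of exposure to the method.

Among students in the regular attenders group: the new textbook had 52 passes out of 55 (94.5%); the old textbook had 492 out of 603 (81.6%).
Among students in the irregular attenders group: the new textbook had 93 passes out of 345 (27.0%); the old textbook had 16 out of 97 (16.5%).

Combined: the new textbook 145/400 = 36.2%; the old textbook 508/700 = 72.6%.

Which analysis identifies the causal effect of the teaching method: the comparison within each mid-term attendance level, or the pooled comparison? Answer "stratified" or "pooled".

Because the teaching method influences mid-term attendance, mid-term attendance is a post-treatment mediator, not a confounder. Stratifying on it would bias the estimate; the causal effect is the crude pooled difference.
Pooled: the new textbook 36.2% vs the old textbook 72.6%; the old textbook is higher overall.

pooled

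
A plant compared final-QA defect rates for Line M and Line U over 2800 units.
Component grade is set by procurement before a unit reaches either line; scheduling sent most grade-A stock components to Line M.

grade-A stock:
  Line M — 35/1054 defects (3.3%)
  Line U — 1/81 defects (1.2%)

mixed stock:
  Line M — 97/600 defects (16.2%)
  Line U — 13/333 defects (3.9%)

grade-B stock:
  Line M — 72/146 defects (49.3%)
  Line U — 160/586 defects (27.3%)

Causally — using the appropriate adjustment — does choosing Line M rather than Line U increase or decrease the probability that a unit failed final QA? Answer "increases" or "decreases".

increases

Within every component grade level Line U has the lower rate, yet pooled Line M does — Simpson's reversal.
The imbalance in component grade arose from how units were allocated, not from anything the line did; and component grade independently affects the outcome. The pooled gap is confounded — condition on component grade.
Within each level — grade-A stock: 3.3% vs 1.2%; mixed stock: 16.2% vs 3.9%; grade-B stock: 49.3% vs 27.3% — Line U is lower every time.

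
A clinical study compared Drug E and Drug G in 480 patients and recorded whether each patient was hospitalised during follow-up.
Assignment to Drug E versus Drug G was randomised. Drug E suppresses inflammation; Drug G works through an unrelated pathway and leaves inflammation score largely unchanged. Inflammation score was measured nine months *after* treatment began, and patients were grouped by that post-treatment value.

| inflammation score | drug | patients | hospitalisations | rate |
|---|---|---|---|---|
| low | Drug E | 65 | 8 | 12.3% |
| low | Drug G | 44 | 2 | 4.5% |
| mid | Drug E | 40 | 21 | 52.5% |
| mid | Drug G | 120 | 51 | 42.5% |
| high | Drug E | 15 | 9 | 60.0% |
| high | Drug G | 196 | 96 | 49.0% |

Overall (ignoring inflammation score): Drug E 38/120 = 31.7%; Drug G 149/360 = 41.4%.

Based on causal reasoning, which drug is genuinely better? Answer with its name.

Drug E

Inflammation score is downstream of the drug. One should not condition on a consequence of treatment, so the overall rates are the right comparison.
Pooled: Drug E 31.7% vs Drug G 41.4%; Drug E is lower overall.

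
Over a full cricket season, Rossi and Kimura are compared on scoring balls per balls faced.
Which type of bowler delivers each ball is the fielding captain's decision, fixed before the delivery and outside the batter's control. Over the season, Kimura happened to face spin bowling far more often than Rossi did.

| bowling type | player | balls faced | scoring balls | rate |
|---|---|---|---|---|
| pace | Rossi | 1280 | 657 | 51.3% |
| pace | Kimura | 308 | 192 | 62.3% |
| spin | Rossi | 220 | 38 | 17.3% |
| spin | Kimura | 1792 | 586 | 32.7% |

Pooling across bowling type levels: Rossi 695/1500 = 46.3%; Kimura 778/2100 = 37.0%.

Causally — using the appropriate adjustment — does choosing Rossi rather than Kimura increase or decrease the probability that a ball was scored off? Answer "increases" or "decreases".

decreases

The bowling type-specific comparison favours Kimura throughout, but the pooled figures favour Rossi. The question is whether to condition on bowling type.
The imbalance in bowling type arose from how balls faced were allocated, not from anything the player did; and bowling type independently affects the outcome. The pooled gap is confounded — condition on bowling type.
Within each level — pace: 51.3% vs 62.3%; spin: 17.3% vs 32.7% — Kimura is higher every time.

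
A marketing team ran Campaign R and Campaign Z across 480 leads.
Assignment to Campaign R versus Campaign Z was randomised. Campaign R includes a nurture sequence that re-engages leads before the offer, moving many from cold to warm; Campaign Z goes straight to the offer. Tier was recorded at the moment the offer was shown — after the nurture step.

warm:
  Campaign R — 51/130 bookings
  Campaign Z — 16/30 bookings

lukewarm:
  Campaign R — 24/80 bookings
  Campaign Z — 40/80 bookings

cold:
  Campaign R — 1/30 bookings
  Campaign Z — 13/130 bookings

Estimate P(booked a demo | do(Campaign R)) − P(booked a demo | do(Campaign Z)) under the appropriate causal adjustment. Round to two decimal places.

The distribution of engagement tier is itself part of what the campaign does — it is an intermediate outcome. Holding it fixed would remove that part of the effect; the total effect is the pooled difference.
The causal difference is the pooled difference: 0.317 − 0.287 = +0.029.

+0.03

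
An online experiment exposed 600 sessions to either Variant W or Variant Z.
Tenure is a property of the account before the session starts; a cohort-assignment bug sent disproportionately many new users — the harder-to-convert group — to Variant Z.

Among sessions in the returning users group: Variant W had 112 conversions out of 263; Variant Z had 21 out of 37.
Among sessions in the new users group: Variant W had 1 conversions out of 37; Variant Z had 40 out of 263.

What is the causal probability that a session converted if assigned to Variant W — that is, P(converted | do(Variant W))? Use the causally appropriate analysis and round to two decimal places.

Within every user tenure level Variant Z has the higher rate, yet pooled Variant W does — Simpson's reversal.
User tenure is set before the variant has any effect — it is not caused by the variant — and it independently drives the outcome. That makes it a confounder, so the causal comparison is within user tenure levels.
Standardising Variant W to the population user tenure mix: 0.500·112/263 + 0.500·1/37 = 0.226.

0.23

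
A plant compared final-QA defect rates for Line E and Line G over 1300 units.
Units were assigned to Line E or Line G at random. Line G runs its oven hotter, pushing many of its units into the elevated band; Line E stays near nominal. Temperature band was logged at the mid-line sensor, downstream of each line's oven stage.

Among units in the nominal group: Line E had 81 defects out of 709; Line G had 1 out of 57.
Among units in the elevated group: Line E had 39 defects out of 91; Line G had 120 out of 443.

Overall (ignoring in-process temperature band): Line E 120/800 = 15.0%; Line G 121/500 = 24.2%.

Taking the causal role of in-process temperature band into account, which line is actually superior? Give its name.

Line E

Within every in-process temperature band level Line G has the lower rate, yet pooled Line E does — Simpson's reversal.
In-process temperature band here is a post-treatment variable shaped by the line; conditioning on it would introduce bias rather than remove it. The overall comparison is the causal one.
Pooled: Line E 15.0% vs Line G 24.2%; Line E is lower overall.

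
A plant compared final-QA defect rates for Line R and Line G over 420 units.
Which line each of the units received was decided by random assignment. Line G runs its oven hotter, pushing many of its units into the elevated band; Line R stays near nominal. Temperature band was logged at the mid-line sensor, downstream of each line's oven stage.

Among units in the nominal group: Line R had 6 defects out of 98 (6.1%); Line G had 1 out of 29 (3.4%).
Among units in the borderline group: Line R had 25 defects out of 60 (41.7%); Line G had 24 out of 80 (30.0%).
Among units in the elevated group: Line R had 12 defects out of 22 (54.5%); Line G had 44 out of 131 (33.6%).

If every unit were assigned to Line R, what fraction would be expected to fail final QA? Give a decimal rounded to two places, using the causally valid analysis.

0.24

The in-process temperature band-specific comparison favours Line G throughout, but the pooled figures favour Line R. The question is whether to condition on in-process temperature band.
In-process temperature band lies on the pathway line → in-process temperature band → outcome, so adjusting for it blocks the indirect effect. For the total causal effect of line, use the unadjusted pooled rates.
So P(outcome | do(Line R)) is just the pooled rate for Line R: 43/180 = 0.239.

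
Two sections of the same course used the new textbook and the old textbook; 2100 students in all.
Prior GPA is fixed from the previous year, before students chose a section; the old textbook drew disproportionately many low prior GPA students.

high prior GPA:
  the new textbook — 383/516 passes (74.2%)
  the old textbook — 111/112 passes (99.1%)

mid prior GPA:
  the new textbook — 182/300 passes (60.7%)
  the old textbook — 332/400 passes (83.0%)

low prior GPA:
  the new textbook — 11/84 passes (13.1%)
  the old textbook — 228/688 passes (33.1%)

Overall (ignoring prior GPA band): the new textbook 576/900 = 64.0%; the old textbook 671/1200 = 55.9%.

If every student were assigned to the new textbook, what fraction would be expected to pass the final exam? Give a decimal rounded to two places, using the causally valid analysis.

Within every prior GPA band level the old textbook has the higher rate, yet pooled the new textbook does — Simpson's reversal.
Nothing the teaching method does changes prior GPA band; the imbalance is an allocation artefact. With prior GPA band also predicting the outcome, the pooled figure is confounded, and the within-stratum comparison is the causal one.
Standardising the new textbook to the population prior GPA band mix: 0.299·383/516 + 0.333·182/300 + 0.368·11/84 = 0.472.

0.47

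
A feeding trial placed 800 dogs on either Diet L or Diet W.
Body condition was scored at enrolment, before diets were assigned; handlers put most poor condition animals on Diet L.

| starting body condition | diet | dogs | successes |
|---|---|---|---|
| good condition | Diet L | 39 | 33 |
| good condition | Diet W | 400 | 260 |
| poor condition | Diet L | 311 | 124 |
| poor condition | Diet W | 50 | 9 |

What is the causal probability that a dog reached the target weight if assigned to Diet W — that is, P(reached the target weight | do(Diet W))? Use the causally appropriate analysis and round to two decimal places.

0.44

Since starting body condition is a pre-existing factor (not a product of the diet) and it affects the outcome on its own, it is a confounder. The stratified rates, not the pooled rate, identify the causal effect.
Standardising Diet W to the population starting body condition mix: 0.549·260/400 + 0.451·9/50 = 0.438.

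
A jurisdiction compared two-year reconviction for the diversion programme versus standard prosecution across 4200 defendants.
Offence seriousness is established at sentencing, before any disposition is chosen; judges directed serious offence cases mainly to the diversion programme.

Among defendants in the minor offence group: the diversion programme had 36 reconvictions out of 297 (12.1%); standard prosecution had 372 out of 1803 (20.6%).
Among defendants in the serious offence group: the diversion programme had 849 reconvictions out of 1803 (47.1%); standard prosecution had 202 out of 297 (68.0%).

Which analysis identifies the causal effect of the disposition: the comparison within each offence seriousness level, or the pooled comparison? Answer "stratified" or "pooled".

The stratified and pooled comparisons disagree (the diversion programme wins within each offence seriousness; standard prosecution wins overall), so the answer turns on the causal role of offence seriousness.
Since offence seriousness is a pre-existing factor (not a product of the disposition) and it affects the outcome on its own, it is a confounder. The stratified rates, not the pooled rate, identify the causal effect.
Within each level — minor offence: 12.1% vs 20.6%; serious offence: 47.1% vs 68.0% — the diversion programme is lower every time.

stratified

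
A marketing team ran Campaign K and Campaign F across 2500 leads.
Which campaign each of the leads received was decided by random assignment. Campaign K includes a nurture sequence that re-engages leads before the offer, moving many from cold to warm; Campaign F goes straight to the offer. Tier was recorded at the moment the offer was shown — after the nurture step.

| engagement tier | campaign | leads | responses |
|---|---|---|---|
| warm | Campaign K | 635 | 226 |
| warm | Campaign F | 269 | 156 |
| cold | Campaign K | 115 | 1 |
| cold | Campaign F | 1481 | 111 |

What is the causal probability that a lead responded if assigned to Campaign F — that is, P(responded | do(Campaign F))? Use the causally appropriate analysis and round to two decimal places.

0.15

Engagement tier is recorded after the campaign and is itself shifted by it — it sits on the causal path from campaign to outcome. Conditioning on a mediator would strip out part of the effect we want; the pooled comparison gives the total causal effect.
So P(outcome | do(Campaign F)) is just the pooled rate for Campaign F: 267/1750 = 0.153.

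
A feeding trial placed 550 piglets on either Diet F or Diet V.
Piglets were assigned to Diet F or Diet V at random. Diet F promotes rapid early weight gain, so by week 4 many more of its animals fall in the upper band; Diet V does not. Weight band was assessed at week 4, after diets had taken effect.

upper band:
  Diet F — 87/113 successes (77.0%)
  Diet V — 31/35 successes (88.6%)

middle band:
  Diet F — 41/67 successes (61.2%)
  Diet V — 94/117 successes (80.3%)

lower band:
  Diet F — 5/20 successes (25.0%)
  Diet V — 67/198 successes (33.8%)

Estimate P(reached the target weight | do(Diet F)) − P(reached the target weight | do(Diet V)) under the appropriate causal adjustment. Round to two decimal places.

+0.12

Within every week-4 weight band level Diet V has the higher rate, yet pooled Diet F does — Simpson's reversal.
Week-4 weight band here is a post-treatment variable shaped by the diet; conditioning on it would introduce bias rather than remove it. The overall comparison is the causal one.
The causal difference is the pooled difference: 0.665 − 0.549 = +0.116.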